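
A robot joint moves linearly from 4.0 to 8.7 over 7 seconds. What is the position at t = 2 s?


s = t/T = 2/7 = 0.2857
p(t) = p0 + (pf-p0)*s
= 4.0 + (8.7 - 4.0) * 0.2857
= 5.3429


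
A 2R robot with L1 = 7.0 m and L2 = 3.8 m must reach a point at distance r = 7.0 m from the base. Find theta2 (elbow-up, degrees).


cos(theta2) = (r^2 - L1^2 - L2^2) / (2*L1*L2)
cos(theta2) = (49.0 - 49.0 - 14.44) / 53.2
cos(theta2) = -0.271429
theta2 = 105.7493 degrees


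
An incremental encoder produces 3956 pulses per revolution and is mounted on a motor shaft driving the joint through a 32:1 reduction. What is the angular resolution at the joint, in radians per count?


counts per rev = 3956
effective counts at joint = 3956 * 32 = 126592
resolution = 2*pi / 126592
= 4.9633e-05 rad/count


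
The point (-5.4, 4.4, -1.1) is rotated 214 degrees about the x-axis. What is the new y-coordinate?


Rotation about x-axis: y' = y*cos(theta) - z*sin(theta)
= 4.4 * -0.829 - -1.1 * -0.5592
= -4.2629


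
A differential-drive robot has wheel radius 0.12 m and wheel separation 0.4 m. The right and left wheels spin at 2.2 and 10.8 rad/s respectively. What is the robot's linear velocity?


vR = r*wR = 0.12*2.2 = 0.264 m/s
vL = r*wL = 0.12*10.8 = 1.296 m/s
v = (vR+vL)/2 = 0.78 m/s
omega = (vR-vL)/L = -2.58 rad/s
linear velocity = 0.78 m/s


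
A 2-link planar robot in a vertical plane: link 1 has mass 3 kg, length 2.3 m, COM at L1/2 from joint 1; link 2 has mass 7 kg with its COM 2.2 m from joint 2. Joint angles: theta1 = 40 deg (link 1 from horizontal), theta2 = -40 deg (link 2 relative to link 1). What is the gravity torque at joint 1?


Horizontal distance from joint 1 to link-1 COM:
  x_c1 = (L1/2)*cos(t1) = 1.15 * 0.766 = 0.881 m
Horizontal distance from joint 1 to link-2 COM:
  x_c2 = L1*cos(t1) + Lc2*cos(t1+t2)
       = 2.3*0.766 + 2.2*1.0 = 3.9619 m
tau1 = m1*g*x_c1 + m2*g*x_c2
     = 3*9.81*0.881 + 7*9.81*3.9619
     = 25.9264 + 272.0638
     = 297.9902 Nm


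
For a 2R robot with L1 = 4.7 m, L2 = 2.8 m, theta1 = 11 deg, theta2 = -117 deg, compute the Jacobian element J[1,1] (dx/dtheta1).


J[1,1] = -L1*sin(t1) - L2*sin(t1+t2)
= -4.7*sin(11) - 2.8*sin(-106)
= 1.7947


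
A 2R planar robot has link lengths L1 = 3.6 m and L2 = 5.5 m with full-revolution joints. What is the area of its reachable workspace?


r_max = L1 + L2 = 9.1 m
r_min = |L1 - L2| = 1.9 m
Area = pi*(r_max^2 - r_min^2)
= pi*(82.81 - 3.61)
= pi * 79.2
= 248.8141 m^2


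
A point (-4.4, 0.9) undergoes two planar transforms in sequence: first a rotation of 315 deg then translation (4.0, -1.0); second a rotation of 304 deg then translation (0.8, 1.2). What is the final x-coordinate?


After transform 1:
x1 = cos(315)*-4.4 - sin(315)*0.9 + 4.0 = 1.5251
y1 = sin(315)*-4.4 + cos(315)*0.9 + -1.0 = 2.7477
After transform 2:
x2 = cos(304)*1.5251 - sin(304)*2.7477 + 0.8
= 3.9308


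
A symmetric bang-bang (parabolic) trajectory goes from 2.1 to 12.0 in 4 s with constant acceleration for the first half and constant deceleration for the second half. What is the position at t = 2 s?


Symmetric rest-to-rest: each phase covers (pf-p0)/2 in time T/2. 0.5*a*(T/2)^2 = (pf-p0)/2 => a = 4*(pf-p0)/T^2
a = 4*(12.0-2.1)/4^2 = 2.475
t = 2 is in the acceleration phase (t <= T/2).
p = p0 + 0.5*a*t^2 = 2.1 + 0.5*2.475*2^2
= 7.05


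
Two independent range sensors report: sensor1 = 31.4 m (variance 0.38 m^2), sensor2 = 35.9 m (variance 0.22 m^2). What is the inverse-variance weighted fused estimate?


w1 = (1/var1) / (1/var1 + 1/var2)
   = 2.6316 / (2.6316 + 4.5455) = 0.3667
w2 = 1 - w1 = 0.6333
fused = w1*s1 + w2*s2 = 11.5133 + 22.7367
= 34.25 m


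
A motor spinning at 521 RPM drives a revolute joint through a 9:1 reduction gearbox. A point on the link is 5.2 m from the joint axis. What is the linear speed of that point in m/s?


omega_motor = 521 * 2*pi/60 = 54.559 rad/s
omega_joint = omega_motor / 9 = 6.0621 rad/s
v = omega_joint * r = 6.0621 * 5.2
= 31.523 m/s


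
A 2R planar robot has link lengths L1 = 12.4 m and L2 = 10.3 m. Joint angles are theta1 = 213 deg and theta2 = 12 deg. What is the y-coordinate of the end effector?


Convert angles to radians: theta1 = 3.7176, theta2 = 0.2094
y = L1*sin(theta1) + L2*sin(theta1+theta2)
y = -6.7535 + -7.2832
y = -14.0367


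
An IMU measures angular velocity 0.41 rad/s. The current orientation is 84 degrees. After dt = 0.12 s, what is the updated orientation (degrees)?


delta_theta = w * dt = 0.41 * 0.12 = 0.0492 rad
= 2.819 deg
theta_new = 84 + 2.819 = 86.819 deg


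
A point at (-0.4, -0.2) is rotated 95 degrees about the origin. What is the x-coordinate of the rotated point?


x' = x*cos(theta) - y*sin(theta)
cos(95 deg) = -0.0872, sin(95 deg) = 0.9962
x' = -0.4 * -0.0872 - -0.2 * 0.9962
= 0.0349 - -0.1992
= 0.2341


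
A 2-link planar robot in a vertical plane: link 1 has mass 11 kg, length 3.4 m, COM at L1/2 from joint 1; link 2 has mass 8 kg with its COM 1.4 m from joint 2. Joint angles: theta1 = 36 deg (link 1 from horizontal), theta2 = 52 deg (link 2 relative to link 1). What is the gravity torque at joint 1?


Horizontal distance from joint 1 to link-1 COM:
  x_c1 = (L1/2)*cos(t1) = 1.7 * 0.809 = 1.3753 m
Horizontal distance from joint 1 to link-2 COM:
  x_c2 = L1*cos(t1) + Lc2*cos(t1+t2)
       = 3.4*0.809 + 1.4*0.0349 = 2.7995 m
tau1 = m1*g*x_c1 + m2*g*x_c2
     = 11*9.81*1.3753 + 8*9.81*2.7995
     = 148.4117 + 219.7061
     = 368.1178 Nm


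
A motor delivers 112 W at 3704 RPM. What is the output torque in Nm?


omega = 3704 * 2*pi/60 = 387.882 rad/s
tau = P / omega = 112 / 387.882
= 0.2887 Nm


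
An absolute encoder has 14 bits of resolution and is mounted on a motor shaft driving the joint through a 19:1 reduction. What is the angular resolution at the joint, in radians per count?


counts = 2^14 = 16384
effective counts at joint = 16384 * 19 = 311296
resolution = 2*pi / 311296
= 2.0184e-05 rad/count


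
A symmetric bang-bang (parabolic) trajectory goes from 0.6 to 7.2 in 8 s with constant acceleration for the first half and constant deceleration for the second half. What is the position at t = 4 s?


Symmetric rest-to-rest: each phase covers (pf-p0)/2 in time T/2. 0.5*a*(T/2)^2 = (pf-p0)/2 => a = 4*(pf-p0)/T^2
a = 4*(7.2-0.6)/8^2 = 0.4125
t = 4 is in the acceleration phase (t <= T/2).
p = p0 + 0.5*a*t^2 = 0.6 + 0.5*0.4125*4^2
= 3.9


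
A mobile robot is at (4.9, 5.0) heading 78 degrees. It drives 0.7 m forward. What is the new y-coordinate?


y_new = y0 + d*sin(theta)
= 5.0 + 0.7*sin(78)
= 5.0 + 0.6847
= 5.6847


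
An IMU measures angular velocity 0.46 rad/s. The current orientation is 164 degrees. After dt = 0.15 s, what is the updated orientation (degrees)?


delta_theta = w * dt = 0.46 * 0.15 = 0.069 rad
= 3.9534 deg
theta_new = 164 + 3.9534 = 167.9534 deg


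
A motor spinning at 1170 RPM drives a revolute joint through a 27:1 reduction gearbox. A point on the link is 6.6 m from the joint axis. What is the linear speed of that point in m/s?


omega_motor = 1170 * 2*pi/60 = 122.5221 rad/s
omega_joint = omega_motor / 27 = 4.5379 rad/s
v = omega_joint * r = 4.5379 * 6.6
= 29.9498 m/s


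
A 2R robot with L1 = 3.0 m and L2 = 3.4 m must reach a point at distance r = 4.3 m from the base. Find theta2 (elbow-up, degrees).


cos(theta2) = (r^2 - L1^2 - L2^2) / (2*L1*L2)
cos(theta2) = (18.49 - 9.0 - 11.56) / 20.4
cos(theta2) = -0.101471
theta2 = 95.8239 degrees


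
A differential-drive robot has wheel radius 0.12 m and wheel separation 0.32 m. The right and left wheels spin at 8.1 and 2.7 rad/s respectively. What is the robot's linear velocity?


vR = r*wR = 0.12*8.1 = 0.972 m/s
vL = r*wL = 0.12*2.7 = 0.324 m/s
v = (vR+vL)/2 = 0.648 m/s
omega = (vR-vL)/L = 2.025 rad/s
linear velocity = 0.648 m/s


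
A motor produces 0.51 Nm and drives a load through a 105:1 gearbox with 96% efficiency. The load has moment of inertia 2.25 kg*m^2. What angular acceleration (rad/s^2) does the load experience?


tau_out = tau_motor * N * eta
= 0.51 * 105 * 0.96 = 51.408 Nm
alpha = tau_out / I = 51.408 / 2.25
= 22.848 rad/s^2


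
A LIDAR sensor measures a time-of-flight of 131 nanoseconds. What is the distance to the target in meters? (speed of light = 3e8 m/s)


tof = 131 ns = 1.31e-07 s
dist = c * tof / 2
= 3e8 * 1.31e-07 / 2
= 19.65 m


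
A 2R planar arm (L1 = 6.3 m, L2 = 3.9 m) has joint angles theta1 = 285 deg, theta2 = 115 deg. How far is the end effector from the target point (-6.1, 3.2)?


End effector via forward kinematics:
x = L1*cos(t1) + L2*cos(t1+t2) = 4.6181
y = L1*sin(t1) + L2*sin(t1+t2) = -3.5785
Distance to target:
d = sqrt((-6.1 - 4.6181)^2 + (3.2 - -3.5785)^2)
= sqrt(114.8784 + 45.9475)
= 12.6817 m


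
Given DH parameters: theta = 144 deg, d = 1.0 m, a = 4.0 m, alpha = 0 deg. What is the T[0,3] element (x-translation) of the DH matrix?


T[0,3] = a * cos(theta)
= 4.0 * cos(144 deg)
= 4.0 * -0.809
= -3.2361


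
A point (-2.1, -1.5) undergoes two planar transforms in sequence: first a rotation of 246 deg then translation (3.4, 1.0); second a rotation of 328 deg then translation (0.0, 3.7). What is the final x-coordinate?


After transform 1:
x1 = cos(246)*-2.1 - sin(246)*-1.5 + 3.4 = 2.8838
y1 = sin(246)*-2.1 + cos(246)*-1.5 + 1.0 = 3.5286
After transform 2:
x2 = cos(328)*2.8838 - sin(328)*3.5286 + 0.0
= 4.3155


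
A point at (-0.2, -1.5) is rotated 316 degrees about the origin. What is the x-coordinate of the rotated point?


x' = x*cos(theta) - y*sin(theta)
cos(316 deg) = 0.7193, sin(316 deg) = -0.6947
x' = -0.2 * 0.7193 - -1.5 * -0.6947
= -0.1439 - 1.042
= -1.1859


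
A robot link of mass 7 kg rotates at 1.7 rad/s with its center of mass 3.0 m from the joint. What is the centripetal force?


F = m * omega^2 * r
= 7 * 1.7^2 * 3.0
= 7 * 2.89 * 3.0
= 60.69 N


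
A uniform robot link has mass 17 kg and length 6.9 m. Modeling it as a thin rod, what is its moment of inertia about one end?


I = (1/3) * m * L^2
= (1/3) * 17 * 6.9^2
= 0.333333 * 17 * 47.61
= 269.79 kg*m^2


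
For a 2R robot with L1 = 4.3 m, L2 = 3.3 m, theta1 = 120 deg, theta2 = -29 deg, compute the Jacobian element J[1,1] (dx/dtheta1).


J[1,1] = -L1*sin(t1) - L2*sin(t1+t2)
= -4.3*sin(120) - 3.3*sin(91)
= -7.0234


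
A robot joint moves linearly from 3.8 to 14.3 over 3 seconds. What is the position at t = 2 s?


s = t/T = 2/3 = 0.6667
p(t) = p0 + (pf-p0)*s
= 3.8 + (14.3 - 3.8) * 0.6667
= 10.8


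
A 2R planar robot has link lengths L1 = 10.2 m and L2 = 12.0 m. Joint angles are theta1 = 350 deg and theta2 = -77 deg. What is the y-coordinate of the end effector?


Convert angles to radians: theta1 = 6.1087, theta2 = -1.3439
y = L1*sin(theta1) + L2*sin(theta1+theta2)
y = -1.7712 + -11.9836
y = -13.7548


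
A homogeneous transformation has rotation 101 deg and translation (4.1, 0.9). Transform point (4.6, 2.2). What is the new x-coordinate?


x' = cos(theta)*px - sin(theta)*py + tx
= -0.1908*4.6 - 0.9816*2.2 + 4.1
= 1.0627


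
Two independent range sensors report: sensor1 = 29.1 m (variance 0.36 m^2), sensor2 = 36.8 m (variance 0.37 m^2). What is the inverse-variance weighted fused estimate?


w1 = (1/var1) / (1/var1 + 1/var2)
   = 2.7778 / (2.7778 + 2.7027) = 0.5068
w2 = 1 - w1 = 0.4932
fused = w1*s1 + w2*s2 = 14.7493 + 18.1479
= 32.8973 m


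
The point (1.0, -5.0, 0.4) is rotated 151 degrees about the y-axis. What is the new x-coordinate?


Rotation about y-axis: x' = x*cos(theta) + z*sin(theta)
= 1.0 * -0.8746 + 0.4 * 0.4848
= -0.6807


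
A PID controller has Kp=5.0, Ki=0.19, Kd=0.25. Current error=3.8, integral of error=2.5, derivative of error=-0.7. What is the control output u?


u = Kp*e + Ki*int(e) + Kd*de/dt
= 5.0*3.8 + 0.19*2.5 + 0.25*(-0.7)
= 19.0 + 0.475 + -0.175
= 19.3


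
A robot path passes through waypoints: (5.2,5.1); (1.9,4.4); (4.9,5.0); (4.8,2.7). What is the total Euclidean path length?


Segment lengths:
  seg1 = sqrt((-3.3)^2 + (-0.7)^2) = 3.3734
  seg2 = sqrt((3.0)^2 + (0.6)^2) = 3.0594
  seg3 = sqrt((-0.1)^2 + (-2.3)^2) = 2.3022
Total = 8.735


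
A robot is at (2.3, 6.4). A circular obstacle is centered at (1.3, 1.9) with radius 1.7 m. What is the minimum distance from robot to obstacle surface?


center_dist = sqrt((2.3-1.3)^2 + (6.4-1.9)^2)
= sqrt(1.0 + 20.25)
= 4.6098
min_dist = center_dist - radius = 4.6098 - 1.7 = 2.9098 m


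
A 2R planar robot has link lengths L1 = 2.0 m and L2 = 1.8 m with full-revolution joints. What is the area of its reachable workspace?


r_max = L1 + L2 = 3.8 m
r_min = |L1 - L2| = 0.2 m
Area = pi*(r_max^2 - r_min^2)
= pi*(14.44 - 0.04)
= pi * 14.4
= 45.2389 m^2


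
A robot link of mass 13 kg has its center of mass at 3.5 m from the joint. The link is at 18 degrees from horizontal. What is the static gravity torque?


tau = m*g*L*cos(angle)
= 13 * 9.81 * 3.5 * cos(18 deg)
= 13 * 9.81 * 3.5 * 0.9511
= 424.5088 Nm


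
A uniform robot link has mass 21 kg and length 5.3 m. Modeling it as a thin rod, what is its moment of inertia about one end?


I = (1/3) * m * L^2
= (1/3) * 21 * 5.3^2
= 0.333333 * 21 * 28.09
= 196.63 kg*m^2


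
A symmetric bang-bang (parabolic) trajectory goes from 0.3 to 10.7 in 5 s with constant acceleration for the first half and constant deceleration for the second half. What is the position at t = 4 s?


Symmetric rest-to-rest: each phase covers (pf-p0)/2 in time T/2. 0.5*a*(T/2)^2 = (pf-p0)/2 => a = 4*(pf-p0)/T^2
a = 4*(10.7-0.3)/5^2 = 1.664
t = 4 is in the deceleration phase (t > T/2).
p = pf - 0.5*a*(T-t)^2 = 10.7 - 0.5*1.664*1^2
= 9.868


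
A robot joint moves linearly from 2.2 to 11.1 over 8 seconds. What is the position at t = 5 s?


s = t/T = 5/8 = 0.625
p(t) = p0 + (pf-p0)*s
= 2.2 + (11.1 - 2.2) * 0.625
= 7.7625


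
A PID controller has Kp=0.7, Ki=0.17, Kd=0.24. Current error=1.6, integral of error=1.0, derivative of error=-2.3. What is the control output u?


u = Kp*e + Ki*int(e) + Kd*de/dt
= 0.7*1.6 + 0.17*1.0 + 0.24*(-2.3)
= 1.12 + 0.17 + -0.552
= 0.738


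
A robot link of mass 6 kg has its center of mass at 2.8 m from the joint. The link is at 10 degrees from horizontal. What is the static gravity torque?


tau = m*g*L*cos(angle)
= 6 * 9.81 * 2.8 * cos(10 deg)
= 6 * 9.81 * 2.8 * 0.9848
= 162.3042 Nm


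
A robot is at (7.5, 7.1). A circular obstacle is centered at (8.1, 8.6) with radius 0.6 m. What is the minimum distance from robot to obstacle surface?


center_dist = sqrt((7.5-8.1)^2 + (7.1-8.6)^2)
= sqrt(0.36 + 2.25)
= 1.6155
min_dist = center_dist - radius = 1.6155 - 0.6 = 1.0155 m


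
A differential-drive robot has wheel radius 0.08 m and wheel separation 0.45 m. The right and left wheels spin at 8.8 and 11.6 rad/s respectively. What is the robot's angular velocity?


vR = r*wR = 0.08*8.8 = 0.704 m/s
vL = r*wL = 0.08*11.6 = 0.928 m/s
v = (vR+vL)/2 = 0.816 m/s
omega = (vR-vL)/L = -0.4978 rad/s
angular velocity = -0.4978 rad/s


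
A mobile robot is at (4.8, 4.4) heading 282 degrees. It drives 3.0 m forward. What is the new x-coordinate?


x_new = x0 + d*cos(theta)
= 4.8 + 3.0*cos(282)
= 4.8 + 0.6237
= 5.4237


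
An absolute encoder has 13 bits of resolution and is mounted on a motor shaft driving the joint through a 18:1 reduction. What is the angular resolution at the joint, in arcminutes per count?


counts = 2^13 = 8192
effective counts at joint = 8192 * 18 = 147456
resolution = 360*60 / 147456
= 0.1465 arcmin/count


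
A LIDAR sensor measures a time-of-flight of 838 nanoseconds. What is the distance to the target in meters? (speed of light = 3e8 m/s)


tof = 838 ns = 8.38e-07 s
dist = c * tof / 2
= 3e8 * 8.38e-07 / 2
= 125.7 m


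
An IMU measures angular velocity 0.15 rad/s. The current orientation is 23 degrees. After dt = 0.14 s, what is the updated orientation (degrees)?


delta_theta = w * dt = 0.15 * 0.14 = 0.021 rad
= 1.2032 deg
theta_new = 23 + 1.2032 = 24.2032 deg


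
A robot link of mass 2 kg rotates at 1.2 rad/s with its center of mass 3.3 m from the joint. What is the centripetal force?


F = m * omega^2 * r
= 2 * 1.2^2 * 3.3
= 2 * 1.44 * 3.3
= 9.504 N


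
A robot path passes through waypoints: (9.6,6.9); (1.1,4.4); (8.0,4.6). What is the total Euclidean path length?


Segment lengths:
  seg1 = sqrt((-8.5)^2 + (-2.5)^2) = 8.86
  seg2 = sqrt((6.9)^2 + (0.2)^2) = 6.9029
Total = 15.7629


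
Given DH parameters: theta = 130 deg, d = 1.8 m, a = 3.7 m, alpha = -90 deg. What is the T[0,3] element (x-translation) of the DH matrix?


T[0,3] = a * cos(theta)
= 3.7 * cos(130 deg)
= 3.7 * -0.6428
= -2.3783


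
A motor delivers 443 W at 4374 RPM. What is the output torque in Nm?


omega = 4374 * 2*pi/60 = 458.0442 rad/s
tau = P / omega = 443 / 458.0442
= 0.9672 Nm


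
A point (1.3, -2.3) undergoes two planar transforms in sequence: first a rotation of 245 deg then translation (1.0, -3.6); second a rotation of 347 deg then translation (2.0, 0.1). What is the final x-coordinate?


After transform 1:
x1 = cos(245)*1.3 - sin(245)*-2.3 + 1.0 = -1.6339
y1 = sin(245)*1.3 + cos(245)*-2.3 + -3.6 = -3.8062
After transform 2:
x2 = cos(347)*-1.6339 - sin(347)*-3.8062 + 2.0
= -0.4482


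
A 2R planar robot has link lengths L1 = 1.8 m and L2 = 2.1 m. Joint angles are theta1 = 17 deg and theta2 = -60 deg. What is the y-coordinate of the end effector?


Convert angles to radians: theta1 = 0.2967, theta2 = -1.0472
y = L1*sin(theta1) + L2*sin(theta1+theta2)
y = 0.5263 + -1.4322
y = -0.9059


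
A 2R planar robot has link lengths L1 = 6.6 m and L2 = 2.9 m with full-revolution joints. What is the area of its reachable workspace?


r_max = L1 + L2 = 9.5 m
r_min = |L1 - L2| = 3.7 m
Area = pi*(r_max^2 - r_min^2)
= pi*(90.25 - 13.69)
= pi * 76.56
= 240.5203 m^2


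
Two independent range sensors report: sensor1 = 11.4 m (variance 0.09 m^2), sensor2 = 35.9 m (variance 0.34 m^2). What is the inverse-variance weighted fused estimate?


w1 = (1/var1) / (1/var1 + 1/var2)
   = 11.1111 / (11.1111 + 2.9412) = 0.7907
w2 = 1 - w1 = 0.2093
fused = w1*s1 + w2*s2 = 9.014 + 7.514
= 16.5279 m


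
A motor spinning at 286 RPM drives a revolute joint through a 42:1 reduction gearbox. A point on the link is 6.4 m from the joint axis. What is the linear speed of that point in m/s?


omega_motor = 286 * 2*pi/60 = 29.9498 rad/s
omega_joint = omega_motor / 42 = 0.7131 rad/s
v = omega_joint * r = 0.7131 * 6.4
= 4.5638 m/s


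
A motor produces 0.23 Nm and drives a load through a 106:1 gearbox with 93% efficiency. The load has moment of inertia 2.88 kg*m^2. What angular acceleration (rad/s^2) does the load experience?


tau_out = tau_motor * N * eta
= 0.23 * 106 * 0.93 = 22.6734 Nm
alpha = tau_out / I = 22.6734 / 2.88
= 7.8727 rad/s^2


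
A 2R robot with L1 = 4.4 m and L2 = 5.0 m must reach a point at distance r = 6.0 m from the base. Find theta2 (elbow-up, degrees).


cos(theta2) = (r^2 - L1^2 - L2^2) / (2*L1*L2)
cos(theta2) = (36.0 - 19.36 - 25.0) / 44.0
cos(theta2) = -0.19
theta2 = 100.9528 degrees


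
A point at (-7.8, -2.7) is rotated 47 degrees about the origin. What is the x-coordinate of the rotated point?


x' = x*cos(theta) - y*sin(theta)
cos(47 deg) = 0.682, sin(47 deg) = 0.7314
x' = -7.8 * 0.682 - -2.7 * 0.7314
= -5.3196 - -1.9747
= -3.3449


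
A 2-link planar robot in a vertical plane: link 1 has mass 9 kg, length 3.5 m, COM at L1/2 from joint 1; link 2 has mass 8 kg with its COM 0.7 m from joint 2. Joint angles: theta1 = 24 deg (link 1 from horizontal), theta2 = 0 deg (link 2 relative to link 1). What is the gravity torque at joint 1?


Horizontal distance from joint 1 to link-1 COM:
  x_c1 = (L1/2)*cos(t1) = 1.75 * 0.9135 = 1.5987 m
Horizontal distance from joint 1 to link-2 COM:
  x_c2 = L1*cos(t1) + Lc2*cos(t1+t2)
       = 3.5*0.9135 + 0.7*0.9135 = 3.8369 m
tau1 = m1*g*x_c1 + m2*g*x_c2
     = 9*9.81*1.5987 + 8*9.81*3.8369
     = 141.1496 + 301.1192
     = 442.2688 Nm


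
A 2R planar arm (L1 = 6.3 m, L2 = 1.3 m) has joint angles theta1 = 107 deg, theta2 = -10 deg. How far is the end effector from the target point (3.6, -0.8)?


End effector via forward kinematics:
x = L1*cos(t1) + L2*cos(t1+t2) = -2.0004
y = L1*sin(t1) + L2*sin(t1+t2) = 7.315
Distance to target:
d = sqrt((3.6 - -2.0004)^2 + (-0.8 - 7.315)^2)
= sqrt(31.3642 + 65.8537)
= 9.8599 m


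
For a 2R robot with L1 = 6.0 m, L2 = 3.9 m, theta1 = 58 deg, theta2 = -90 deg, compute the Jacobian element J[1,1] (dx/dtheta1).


J[1,1] = -L1*sin(t1) - L2*sin(t1+t2)
= -6.0*sin(58) - 3.9*sin(-32)
= -3.0216


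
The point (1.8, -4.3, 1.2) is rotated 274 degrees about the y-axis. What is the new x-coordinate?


Rotation about y-axis: x' = x*cos(theta) + z*sin(theta)
= 1.8 * 0.0698 + 1.2 * -0.9976
= -1.0715


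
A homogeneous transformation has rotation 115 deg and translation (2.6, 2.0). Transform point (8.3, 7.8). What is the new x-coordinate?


x' = cos(theta)*px - sin(theta)*py + tx
= -0.4226*8.3 - 0.9063*7.8 + 2.6
= -7.9769


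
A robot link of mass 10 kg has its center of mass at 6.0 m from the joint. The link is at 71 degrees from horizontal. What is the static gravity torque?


tau = m*g*L*cos(angle)
= 10 * 9.81 * 6.0 * cos(71 deg)
= 10 * 9.81 * 6.0 * 0.3256
= 191.6294 Nm


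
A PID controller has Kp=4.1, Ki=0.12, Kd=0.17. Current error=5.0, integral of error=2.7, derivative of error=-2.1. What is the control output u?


u = Kp*e + Ki*int(e) + Kd*de/dt
= 4.1*5.0 + 0.12*2.7 + 0.17*(-2.1)
= 20.5 + 0.324 + -0.357
= 20.467


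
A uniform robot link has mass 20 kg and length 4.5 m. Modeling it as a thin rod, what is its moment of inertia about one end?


I = (1/3) * m * L^2
= (1/3) * 20 * 4.5^2
= 0.333333 * 20 * 20.25
= 135.0 kg*m^2


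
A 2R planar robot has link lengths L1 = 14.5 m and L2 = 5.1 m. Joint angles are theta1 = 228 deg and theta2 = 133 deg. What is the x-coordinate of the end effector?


Convert angles to radians: theta1 = 3.9794, theta2 = 2.3213
x = L1*cos(theta1) + L2*cos(theta1+theta2)
x = -9.7024 + 5.0992
x = -4.6032


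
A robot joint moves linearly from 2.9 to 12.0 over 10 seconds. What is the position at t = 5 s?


s = t/T = 5/10 = 0.5
p(t) = p0 + (pf-p0)*s
= 2.9 + (12.0 - 2.9) * 0.5
= 7.45


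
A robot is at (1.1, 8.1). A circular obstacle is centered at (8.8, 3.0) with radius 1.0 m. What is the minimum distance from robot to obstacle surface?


center_dist = sqrt((1.1-8.8)^2 + (8.1-3.0)^2)
= sqrt(59.29 + 26.01)
= 9.2358
min_dist = center_dist - radius = 9.2358 - 1.0 = 8.2358 m


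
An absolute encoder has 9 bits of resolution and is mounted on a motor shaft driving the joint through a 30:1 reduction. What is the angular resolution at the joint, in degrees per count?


counts = 2^9 = 512
effective counts at joint = 512 * 30 = 15360
resolution = 360 / 15360
= 0.0234 deg/count


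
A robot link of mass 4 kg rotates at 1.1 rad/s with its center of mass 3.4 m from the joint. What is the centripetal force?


F = m * omega^2 * r
= 4 * 1.1^2 * 3.4
= 4 * 1.21 * 3.4
= 16.456 N


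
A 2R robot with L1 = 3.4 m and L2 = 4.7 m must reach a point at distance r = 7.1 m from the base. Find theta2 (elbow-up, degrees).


cos(theta2) = (r^2 - L1^2 - L2^2) / (2*L1*L2)
cos(theta2) = (50.41 - 11.56 - 22.09) / 31.96
cos(theta2) = 0.524406
theta2 = 58.3718 degrees


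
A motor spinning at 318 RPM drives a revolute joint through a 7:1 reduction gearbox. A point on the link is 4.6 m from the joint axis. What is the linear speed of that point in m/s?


omega_motor = 318 * 2*pi/60 = 33.3009 rad/s
omega_joint = omega_motor / 7 = 4.7573 rad/s
v = omega_joint * r = 4.7573 * 4.6
= 21.8834 m/s


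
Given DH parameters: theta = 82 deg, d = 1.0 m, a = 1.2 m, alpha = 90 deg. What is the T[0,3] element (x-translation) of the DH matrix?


T[0,3] = a * cos(theta)
= 1.2 * cos(82 deg)
= 1.2 * 0.1392
= 0.167


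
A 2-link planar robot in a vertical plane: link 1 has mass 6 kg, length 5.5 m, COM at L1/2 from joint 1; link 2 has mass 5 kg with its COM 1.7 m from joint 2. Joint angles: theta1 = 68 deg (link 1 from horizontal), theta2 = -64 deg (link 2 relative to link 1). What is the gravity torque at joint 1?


Horizontal distance from joint 1 to link-1 COM:
  x_c1 = (L1/2)*cos(t1) = 2.75 * 0.3746 = 1.0302 m
Horizontal distance from joint 1 to link-2 COM:
  x_c2 = L1*cos(t1) + Lc2*cos(t1+t2)
       = 5.5*0.3746 + 1.7*0.9976 = 3.7562 m
tau1 = m1*g*x_c1 + m2*g*x_c2
     = 6*9.81*1.0302 + 5*9.81*3.7562
     = 60.6357 + 184.2414
     = 244.8771 Nm


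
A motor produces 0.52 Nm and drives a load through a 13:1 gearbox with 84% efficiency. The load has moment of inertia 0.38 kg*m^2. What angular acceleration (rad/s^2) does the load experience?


tau_out = tau_motor * N * eta
= 0.52 * 13 * 0.84 = 5.6784 Nm
alpha = tau_out / I = 5.6784 / 0.38
= 14.9432 rad/s^2


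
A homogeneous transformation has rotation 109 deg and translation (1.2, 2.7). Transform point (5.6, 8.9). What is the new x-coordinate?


x' = cos(theta)*px - sin(theta)*py + tx
= -0.3256*5.6 - 0.9455*8.9 + 1.2
= -9.0383


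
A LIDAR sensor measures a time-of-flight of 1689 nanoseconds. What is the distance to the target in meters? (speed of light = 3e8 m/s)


tof = 1689 ns = 1.689e-06 s
dist = c * tof / 2
= 3e8 * 1.689e-06 / 2
= 253.35 m


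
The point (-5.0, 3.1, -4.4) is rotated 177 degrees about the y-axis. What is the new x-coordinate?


Rotation about y-axis: x' = x*cos(theta) + z*sin(theta)
= -5.0 * -0.9986 + -4.4 * 0.0523
= 4.7629


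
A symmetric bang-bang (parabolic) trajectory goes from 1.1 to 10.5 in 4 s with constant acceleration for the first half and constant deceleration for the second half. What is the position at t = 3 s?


Symmetric rest-to-rest: each phase covers (pf-p0)/2 in time T/2. 0.5*a*(T/2)^2 = (pf-p0)/2 => a = 4*(pf-p0)/T^2
a = 4*(10.5-1.1)/4^2 = 2.35
t = 3 is in the deceleration phase (t > T/2).
p = pf - 0.5*a*(T-t)^2 = 10.5 - 0.5*2.35*1^2
= 9.325


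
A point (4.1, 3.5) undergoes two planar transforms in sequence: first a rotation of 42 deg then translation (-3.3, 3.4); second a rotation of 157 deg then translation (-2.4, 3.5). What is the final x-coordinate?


After transform 1:
x1 = cos(42)*4.1 - sin(42)*3.5 + -3.3 = -2.5951
y1 = sin(42)*4.1 + cos(42)*3.5 + 3.4 = 8.7444
After transform 2:
x2 = cos(157)*-2.5951 - sin(157)*8.7444 + -2.4
= -3.428


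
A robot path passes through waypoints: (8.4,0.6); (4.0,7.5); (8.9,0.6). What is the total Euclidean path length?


Segment lengths:
  seg1 = sqrt((-4.4)^2 + (6.9)^2) = 8.1835
  seg2 = sqrt((4.9)^2 + (-6.9)^2) = 8.4629
Total = 16.6464


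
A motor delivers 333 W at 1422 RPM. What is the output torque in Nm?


omega = 1422 * 2*pi/60 = 148.9115 rad/s
tau = P / omega = 333 / 148.9115
= 2.2362 Nm


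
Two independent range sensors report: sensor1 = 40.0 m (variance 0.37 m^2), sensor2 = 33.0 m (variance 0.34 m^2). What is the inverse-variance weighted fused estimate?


w1 = (1/var1) / (1/var1 + 1/var2)
   = 2.7027 / (2.7027 + 2.9412) = 0.4789
w2 = 1 - w1 = 0.5211
fused = w1*s1 + w2*s2 = 19.1549 + 17.1972
= 36.3521 m


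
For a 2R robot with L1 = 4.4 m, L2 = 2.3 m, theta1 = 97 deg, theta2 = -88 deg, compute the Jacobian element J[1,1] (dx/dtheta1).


J[1,1] = -L1*sin(t1) - L2*sin(t1+t2)
= -4.4*sin(97) - 2.3*sin(9)
= -4.727


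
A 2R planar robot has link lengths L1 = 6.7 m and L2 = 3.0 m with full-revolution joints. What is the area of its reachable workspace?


r_max = L1 + L2 = 9.7 m
r_min = |L1 - L2| = 3.7 m
Area = pi*(r_max^2 - r_min^2)
= pi*(94.09 - 13.69)
= pi * 80.4
= 252.584 m^2


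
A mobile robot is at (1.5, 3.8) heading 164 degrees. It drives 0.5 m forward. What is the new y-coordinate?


y_new = y0 + d*sin(theta)
= 3.8 + 0.5*sin(164)
= 3.8 + 0.1378
= 3.9378


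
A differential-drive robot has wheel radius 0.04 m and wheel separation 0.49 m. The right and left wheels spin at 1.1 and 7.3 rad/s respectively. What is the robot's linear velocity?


vR = r*wR = 0.04*1.1 = 0.044 m/s
vL = r*wL = 0.04*7.3 = 0.292 m/s
v = (vR+vL)/2 = 0.168 m/s
omega = (vR-vL)/L = -0.5061 rad/s
linear velocity = 0.168 m/s


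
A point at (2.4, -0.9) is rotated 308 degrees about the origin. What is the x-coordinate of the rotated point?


x' = x*cos(theta) - y*sin(theta)
cos(308 deg) = 0.6157, sin(308 deg) = -0.788
x' = 2.4 * 0.6157 - -0.9 * -0.788
= 1.4776 - 0.7092
= 0.7684


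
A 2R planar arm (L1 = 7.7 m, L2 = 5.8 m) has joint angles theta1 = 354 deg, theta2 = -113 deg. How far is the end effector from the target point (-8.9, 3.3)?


End effector via forward kinematics:
x = L1*cos(t1) + L2*cos(t1+t2) = 4.8459
y = L1*sin(t1) + L2*sin(t1+t2) = -5.8777
Distance to target:
d = sqrt((-8.9 - 4.8459)^2 + (3.3 - -5.8777)^2)
= sqrt(188.9504 + 84.2295)
= 16.5282 m


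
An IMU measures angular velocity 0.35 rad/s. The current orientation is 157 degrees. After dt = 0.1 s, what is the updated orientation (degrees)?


delta_theta = w * dt = 0.35 * 0.1 = 0.035 rad
= 2.0054 deg
theta_new = 157 + 2.0054 = 159.0054 deg


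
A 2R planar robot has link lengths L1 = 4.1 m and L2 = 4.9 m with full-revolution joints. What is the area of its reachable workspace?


r_max = L1 + L2 = 9.0 m
r_min = |L1 - L2| = 0.8 m
Area = pi*(r_max^2 - r_min^2)
= pi*(81.0 - 0.64)
= pi * 80.36
= 252.4584 m^2


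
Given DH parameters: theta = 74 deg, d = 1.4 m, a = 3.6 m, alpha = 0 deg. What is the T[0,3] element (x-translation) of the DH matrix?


T[0,3] = a * cos(theta)
= 3.6 * cos(74 deg)
= 3.6 * 0.2756
= 0.9923


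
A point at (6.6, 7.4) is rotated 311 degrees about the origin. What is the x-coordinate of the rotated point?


x' = x*cos(theta) - y*sin(theta)
cos(311 deg) = 0.6561, sin(311 deg) = -0.7547
x' = 6.6 * 0.6561 - 7.4 * -0.7547
= 4.33 - -5.5849
= 9.9148


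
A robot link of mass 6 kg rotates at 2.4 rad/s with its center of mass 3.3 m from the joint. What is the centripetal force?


F = m * omega^2 * r
= 6 * 2.4^2 * 3.3
= 6 * 5.76 * 3.3
= 114.048 N


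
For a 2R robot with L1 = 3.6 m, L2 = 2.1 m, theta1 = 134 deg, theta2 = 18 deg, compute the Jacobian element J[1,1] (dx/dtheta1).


J[1,1] = -L1*sin(t1) - L2*sin(t1+t2)
= -3.6*sin(134) - 2.1*sin(152)
= -3.5755


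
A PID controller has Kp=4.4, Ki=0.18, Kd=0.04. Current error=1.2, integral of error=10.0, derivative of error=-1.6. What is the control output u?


u = Kp*e + Ki*int(e) + Kd*de/dt
= 4.4*1.2 + 0.18*10.0 + 0.04*(-1.6)
= 5.28 + 1.8 + -0.064
= 7.016


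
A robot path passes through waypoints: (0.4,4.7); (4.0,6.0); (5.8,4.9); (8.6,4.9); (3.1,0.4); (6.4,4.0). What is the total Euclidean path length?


Segment lengths:
  seg1 = sqrt((3.6)^2 + (1.3)^2) = 3.8275
  seg2 = sqrt((1.8)^2 + (-1.1)^2) = 2.1095
  seg3 = sqrt((2.8)^2 + (0.0)^2) = 2.8
  seg4 = sqrt((-5.5)^2 + (-4.5)^2) = 7.1063
  seg5 = sqrt((3.3)^2 + (3.6)^2) = 4.8836
Total = 20.727


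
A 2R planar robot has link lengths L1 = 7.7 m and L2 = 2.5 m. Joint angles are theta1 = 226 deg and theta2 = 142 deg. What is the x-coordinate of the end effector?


Convert angles to radians: theta1 = 3.9444, theta2 = 2.4784
x = L1*cos(theta1) + L2*cos(theta1+theta2)
x = -5.3489 + 2.4757
x = -2.8732


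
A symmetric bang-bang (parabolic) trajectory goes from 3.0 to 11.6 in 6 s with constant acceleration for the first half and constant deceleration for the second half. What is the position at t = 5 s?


Symmetric rest-to-rest: each phase covers (pf-p0)/2 in time T/2. 0.5*a*(T/2)^2 = (pf-p0)/2 => a = 4*(pf-p0)/T^2
a = 4*(11.6-3.0)/6^2 = 0.9556
t = 5 is in the deceleration phase (t > T/2).
p = pf - 0.5*a*(T-t)^2 = 11.6 - 0.5*0.9556*1^2
= 11.1222


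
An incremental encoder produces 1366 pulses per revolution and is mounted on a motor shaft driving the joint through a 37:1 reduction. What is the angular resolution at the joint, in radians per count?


counts per rev = 1366
effective counts at joint = 1366 * 37 = 50542
resolution = 2*pi / 50542
= 1.2432e-04 rad/count


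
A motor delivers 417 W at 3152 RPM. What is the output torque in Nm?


omega = 3152 * 2*pi/60 = 330.0767 rad/s
tau = P / omega = 417 / 330.0767
= 1.2633 Nm


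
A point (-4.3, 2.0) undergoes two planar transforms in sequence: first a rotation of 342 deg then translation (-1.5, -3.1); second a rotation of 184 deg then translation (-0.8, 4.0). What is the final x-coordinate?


After transform 1:
x1 = cos(342)*-4.3 - sin(342)*2.0 + -1.5 = -4.9715
y1 = sin(342)*-4.3 + cos(342)*2.0 + -3.1 = 0.1309
After transform 2:
x2 = cos(184)*-4.9715 - sin(184)*0.1309 + -0.8
= 4.1685


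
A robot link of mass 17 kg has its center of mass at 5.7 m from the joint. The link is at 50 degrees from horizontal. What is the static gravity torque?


tau = m*g*L*cos(angle)
= 17 * 9.81 * 5.7 * cos(50 deg)
= 17 * 9.81 * 5.7 * 0.6428
= 611.0268 Nm


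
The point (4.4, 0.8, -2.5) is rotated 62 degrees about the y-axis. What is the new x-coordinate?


Rotation about y-axis: x' = x*cos(theta) + z*sin(theta)
= 4.4 * 0.4695 + -2.5 * 0.8829
= -0.1417


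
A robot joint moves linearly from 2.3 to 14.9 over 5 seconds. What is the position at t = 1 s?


s = t/T = 1/5 = 0.2
p(t) = p0 + (pf-p0)*s
= 2.3 + (14.9 - 2.3) * 0.2
= 4.82


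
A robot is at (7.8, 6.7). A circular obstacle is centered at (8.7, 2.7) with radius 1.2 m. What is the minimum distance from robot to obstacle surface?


center_dist = sqrt((7.8-8.7)^2 + (6.7-2.7)^2)
= sqrt(0.81 + 16.0)
= 4.1
min_dist = center_dist - radius = 4.1 - 1.2 = 2.9 m


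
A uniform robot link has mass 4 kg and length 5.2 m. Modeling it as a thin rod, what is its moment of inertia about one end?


I = (1/3) * m * L^2
= (1/3) * 4 * 5.2^2
= 0.333333 * 4 * 27.04
= 36.0533 kg*m^2


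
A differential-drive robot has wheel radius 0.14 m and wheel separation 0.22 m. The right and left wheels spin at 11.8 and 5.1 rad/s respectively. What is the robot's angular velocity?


vR = r*wR = 0.14*11.8 = 1.652 m/s
vL = r*wL = 0.14*5.1 = 0.714 m/s
v = (vR+vL)/2 = 1.183 m/s
omega = (vR-vL)/L = 4.2636 rad/s
angular velocity = 4.2636 rad/s


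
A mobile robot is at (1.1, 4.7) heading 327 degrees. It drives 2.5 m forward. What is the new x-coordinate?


x_new = x0 + d*cos(theta)
= 1.1 + 2.5*cos(327)
= 1.1 + 2.0967
= 3.1967


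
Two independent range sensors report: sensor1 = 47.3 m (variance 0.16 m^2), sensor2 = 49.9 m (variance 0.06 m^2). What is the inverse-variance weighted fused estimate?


w1 = (1/var1) / (1/var1 + 1/var2)
   = 6.25 / (6.25 + 16.6667) = 0.2727
w2 = 1 - w1 = 0.7273
fused = w1*s1 + w2*s2 = 12.9 + 36.2909
= 49.1909 m


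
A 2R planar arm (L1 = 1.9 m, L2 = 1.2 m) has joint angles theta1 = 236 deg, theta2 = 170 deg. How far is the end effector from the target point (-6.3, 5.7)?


End effector via forward kinematics:
x = L1*cos(t1) + L2*cos(t1+t2) = -0.2289
y = L1*sin(t1) + L2*sin(t1+t2) = -0.712
Distance to target:
d = sqrt((-6.3 - -0.2289)^2 + (5.7 - -0.712)^2)
= sqrt(36.8585 + 41.1133)
= 8.8302 m


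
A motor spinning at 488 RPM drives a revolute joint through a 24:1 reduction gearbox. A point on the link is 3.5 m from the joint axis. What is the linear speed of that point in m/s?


omega_motor = 488 * 2*pi/60 = 51.1032 rad/s
omega_joint = omega_motor / 24 = 2.1293 rad/s
v = omega_joint * r = 2.1293 * 3.5
= 7.4526 m/s


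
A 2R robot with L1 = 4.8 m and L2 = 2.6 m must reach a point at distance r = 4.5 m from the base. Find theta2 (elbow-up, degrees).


cos(theta2) = (r^2 - L1^2 - L2^2) / (2*L1*L2)
cos(theta2) = (20.25 - 23.04 - 6.76) / 24.96
cos(theta2) = -0.382612
theta2 = 112.4956 degrees


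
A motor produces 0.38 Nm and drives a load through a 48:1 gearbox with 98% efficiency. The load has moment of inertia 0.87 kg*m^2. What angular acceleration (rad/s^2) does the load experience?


tau_out = tau_motor * N * eta
= 0.38 * 48 * 0.98 = 17.8752 Nm
alpha = tau_out / I = 17.8752 / 0.87
= 20.5462 rad/s^2


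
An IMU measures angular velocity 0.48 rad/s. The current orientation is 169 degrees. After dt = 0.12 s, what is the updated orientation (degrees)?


delta_theta = w * dt = 0.48 * 0.12 = 0.0576 rad
= 3.3002 deg
theta_new = 169 + 3.3002 = 172.3002 deg


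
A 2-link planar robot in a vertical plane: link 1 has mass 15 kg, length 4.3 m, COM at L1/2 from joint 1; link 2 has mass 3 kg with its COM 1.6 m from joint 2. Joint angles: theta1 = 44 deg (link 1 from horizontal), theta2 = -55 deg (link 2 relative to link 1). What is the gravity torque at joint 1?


Horizontal distance from joint 1 to link-1 COM:
  x_c1 = (L1/2)*cos(t1) = 2.15 * 0.7193 = 1.5466 m
Horizontal distance from joint 1 to link-2 COM:
  x_c2 = L1*cos(t1) + Lc2*cos(t1+t2)
       = 4.3*0.7193 + 1.6*0.9816 = 4.6638 m
tau1 = m1*g*x_c1 + m2*g*x_c2
     = 15*9.81*1.5466 + 3*9.81*4.6638
     = 227.5793 + 137.2546
     = 364.8339 Nm


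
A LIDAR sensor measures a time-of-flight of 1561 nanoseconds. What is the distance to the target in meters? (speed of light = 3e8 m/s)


tof = 1561 ns = 1.561e-06 s
dist = c * tof / 2
= 3e8 * 1.561e-06 / 2
= 234.15 m


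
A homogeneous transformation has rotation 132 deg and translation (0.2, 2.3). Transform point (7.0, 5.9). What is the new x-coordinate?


x' = cos(theta)*px - sin(theta)*py + tx
= -0.6691*7.0 - 0.7431*5.9 + 0.2
= -8.8685


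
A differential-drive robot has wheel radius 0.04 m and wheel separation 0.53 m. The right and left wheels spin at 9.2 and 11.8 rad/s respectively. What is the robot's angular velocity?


vR = r*wR = 0.04*9.2 = 0.368 m/s
vL = r*wL = 0.04*11.8 = 0.472 m/s
v = (vR+vL)/2 = 0.42 m/s
omega = (vR-vL)/L = -0.1962 rad/s
angular velocity = -0.1962 rad/s


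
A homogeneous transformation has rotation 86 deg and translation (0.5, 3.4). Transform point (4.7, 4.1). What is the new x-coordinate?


x' = cos(theta)*px - sin(theta)*py + tx
= 0.0698*4.7 - 0.9976*4.1 + 0.5
= -3.2622


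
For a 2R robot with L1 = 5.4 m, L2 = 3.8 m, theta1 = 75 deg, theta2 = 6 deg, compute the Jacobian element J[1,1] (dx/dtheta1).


J[1,1] = -L1*sin(t1) - L2*sin(t1+t2)
= -5.4*sin(75) - 3.8*sin(81)
= -8.9692


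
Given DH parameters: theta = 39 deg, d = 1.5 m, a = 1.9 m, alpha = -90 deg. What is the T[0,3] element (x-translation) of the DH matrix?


T[0,3] = a * cos(theta)
= 1.9 * cos(39 deg)
= 1.9 * 0.7771
= 1.4766


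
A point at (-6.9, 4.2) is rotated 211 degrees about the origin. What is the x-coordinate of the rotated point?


x' = x*cos(theta) - y*sin(theta)
cos(211 deg) = -0.8572, sin(211 deg) = -0.515
x' = -6.9 * -0.8572 - 4.2 * -0.515
= 5.9145 - -2.1632
= 8.0776


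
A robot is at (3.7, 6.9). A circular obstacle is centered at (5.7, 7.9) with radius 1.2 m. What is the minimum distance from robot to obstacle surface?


center_dist = sqrt((3.7-5.7)^2 + (6.9-7.9)^2)
= sqrt(4.0 + 1.0)
= 2.2361
min_dist = center_dist - radius = 2.2361 - 1.2 = 1.0361 m


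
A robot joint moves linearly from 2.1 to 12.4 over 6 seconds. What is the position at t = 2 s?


s = t/T = 2/6 = 0.3333
p(t) = p0 + (pf-p0)*s
= 2.1 + (12.4 - 2.1) * 0.3333
= 5.5333


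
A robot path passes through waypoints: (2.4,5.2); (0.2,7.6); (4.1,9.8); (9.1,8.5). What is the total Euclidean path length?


Segment lengths:
  seg1 = sqrt((-2.2)^2 + (2.4)^2) = 3.2558
  seg2 = sqrt((3.9)^2 + (2.2)^2) = 4.4777
  seg3 = sqrt((5.0)^2 + (-1.3)^2) = 5.1662
Total = 12.8997


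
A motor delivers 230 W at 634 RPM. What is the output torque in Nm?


omega = 634 * 2*pi/60 = 66.3923 rad/s
tau = P / omega = 230 / 66.3923
= 3.4643 Nm


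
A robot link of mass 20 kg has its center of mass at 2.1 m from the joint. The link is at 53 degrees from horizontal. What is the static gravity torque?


tau = m*g*L*cos(angle)
= 20 * 9.81 * 2.1 * cos(53 deg)
= 20 * 9.81 * 2.1 * 0.6018
= 247.9598 Nm


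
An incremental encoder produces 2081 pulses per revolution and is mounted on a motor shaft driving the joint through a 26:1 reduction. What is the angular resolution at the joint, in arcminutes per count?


counts per rev = 2081
effective counts at joint = 2081 * 26 = 54106
resolution = 360*60 / 54106
= 0.3992 arcmin/count
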